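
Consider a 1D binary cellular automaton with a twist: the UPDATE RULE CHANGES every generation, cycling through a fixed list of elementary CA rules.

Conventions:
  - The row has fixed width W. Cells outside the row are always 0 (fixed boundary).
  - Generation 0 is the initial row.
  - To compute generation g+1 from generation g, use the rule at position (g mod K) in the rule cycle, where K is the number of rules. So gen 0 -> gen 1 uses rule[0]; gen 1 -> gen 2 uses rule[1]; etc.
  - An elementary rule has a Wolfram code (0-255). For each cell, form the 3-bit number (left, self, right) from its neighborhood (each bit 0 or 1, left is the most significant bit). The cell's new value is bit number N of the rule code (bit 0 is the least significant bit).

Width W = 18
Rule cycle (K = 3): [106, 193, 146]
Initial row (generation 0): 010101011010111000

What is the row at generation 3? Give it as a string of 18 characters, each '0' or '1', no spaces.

Gen 0: 010101011010111000
Gen 1 (rule 106): 101010111101101000
Gen 2 (rule 193): 000000011100100011
Gen 3 (rule 146): 000000101011010100

Answer: 000000101011010100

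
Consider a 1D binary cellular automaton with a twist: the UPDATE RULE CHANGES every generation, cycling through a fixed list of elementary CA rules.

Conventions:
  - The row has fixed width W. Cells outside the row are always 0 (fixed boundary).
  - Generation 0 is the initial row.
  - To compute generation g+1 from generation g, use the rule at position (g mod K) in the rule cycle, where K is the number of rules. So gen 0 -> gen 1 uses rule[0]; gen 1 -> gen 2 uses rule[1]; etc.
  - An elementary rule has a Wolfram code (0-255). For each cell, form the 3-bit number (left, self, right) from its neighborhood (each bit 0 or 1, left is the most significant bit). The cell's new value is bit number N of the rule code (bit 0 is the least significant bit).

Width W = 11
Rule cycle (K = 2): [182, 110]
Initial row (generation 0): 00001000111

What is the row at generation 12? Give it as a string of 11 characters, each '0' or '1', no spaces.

Gen 0: 00001000111
Gen 1 (rule 182): 00011101010
Gen 2 (rule 110): 00110111110
Gen 3 (rule 182): 01001011101
Gen 4 (rule 110): 11011110111
Gen 5 (rule 182): 00101101010
Gen 6 (rule 110): 01111111110
Gen 7 (rule 182): 10111111101
Gen 8 (rule 110): 11100000111
Gen 9 (rule 182): 01010001010
Gen 10 (rule 110): 11110011110
Gen 11 (rule 182): 01101101101
Gen 12 (rule 110): 11111111111

Answer: 11111111111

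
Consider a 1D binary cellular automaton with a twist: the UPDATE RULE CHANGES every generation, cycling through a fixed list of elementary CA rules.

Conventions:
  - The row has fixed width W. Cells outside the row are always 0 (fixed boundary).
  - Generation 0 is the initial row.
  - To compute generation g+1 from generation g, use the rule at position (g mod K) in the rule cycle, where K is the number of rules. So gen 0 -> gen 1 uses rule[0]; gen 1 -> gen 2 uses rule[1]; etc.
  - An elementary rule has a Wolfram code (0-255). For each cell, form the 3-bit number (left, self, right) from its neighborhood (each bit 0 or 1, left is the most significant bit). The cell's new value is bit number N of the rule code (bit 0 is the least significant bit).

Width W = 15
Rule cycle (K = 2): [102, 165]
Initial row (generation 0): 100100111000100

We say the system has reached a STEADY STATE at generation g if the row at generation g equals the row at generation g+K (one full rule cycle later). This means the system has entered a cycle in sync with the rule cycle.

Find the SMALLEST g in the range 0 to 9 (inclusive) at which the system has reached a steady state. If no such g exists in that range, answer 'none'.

Answer: none

Derivation:
Gen 0: 100100111000100
Gen 1 (rule 102): 101101001001100
Gen 2 (rule 165): 110011001000001
Gen 3 (rule 102): 010101011000011
Gen 4 (rule 165): 011111100011000
Gen 5 (rule 102): 100000100101000
Gen 6 (rule 165): 101110100111011
Gen 7 (rule 102): 110011101001101
Gen 8 (rule 165): 000001011000011
Gen 9 (rule 102): 000011101000101
Gen 10 (rule 165): 111001011010111
Gen 11 (rule 102): 001011101111001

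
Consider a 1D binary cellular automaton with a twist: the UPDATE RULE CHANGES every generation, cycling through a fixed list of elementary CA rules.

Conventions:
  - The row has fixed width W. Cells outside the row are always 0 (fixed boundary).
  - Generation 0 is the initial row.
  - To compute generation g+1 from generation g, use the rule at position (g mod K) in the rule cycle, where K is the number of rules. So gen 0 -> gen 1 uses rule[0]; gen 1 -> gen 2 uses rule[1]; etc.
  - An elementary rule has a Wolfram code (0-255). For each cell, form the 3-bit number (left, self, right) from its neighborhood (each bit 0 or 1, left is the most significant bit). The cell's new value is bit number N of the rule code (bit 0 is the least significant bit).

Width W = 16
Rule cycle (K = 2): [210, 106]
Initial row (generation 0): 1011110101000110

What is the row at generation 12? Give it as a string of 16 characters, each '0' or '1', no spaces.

Answer: 1010011010000111

Derivation:
Gen 0: 1011110101000110
Gen 1 (rule 210): 0001110000101011
Gen 2 (rule 106): 0011010001010111
Gen 3 (rule 210): 0101001010000011
Gen 4 (rule 106): 1010010100000111
Gen 5 (rule 210): 0001100010001011
Gen 6 (rule 106): 0011100100010111
Gen 7 (rule 210): 0101111010100011
Gen 8 (rule 106): 1011001101000111
Gen 9 (rule 210): 0001110100101011
Gen 10 (rule 106): 0011011001010111
Gen 11 (rule 210): 0101001110000011
Gen 12 (rule 106): 1010011010000111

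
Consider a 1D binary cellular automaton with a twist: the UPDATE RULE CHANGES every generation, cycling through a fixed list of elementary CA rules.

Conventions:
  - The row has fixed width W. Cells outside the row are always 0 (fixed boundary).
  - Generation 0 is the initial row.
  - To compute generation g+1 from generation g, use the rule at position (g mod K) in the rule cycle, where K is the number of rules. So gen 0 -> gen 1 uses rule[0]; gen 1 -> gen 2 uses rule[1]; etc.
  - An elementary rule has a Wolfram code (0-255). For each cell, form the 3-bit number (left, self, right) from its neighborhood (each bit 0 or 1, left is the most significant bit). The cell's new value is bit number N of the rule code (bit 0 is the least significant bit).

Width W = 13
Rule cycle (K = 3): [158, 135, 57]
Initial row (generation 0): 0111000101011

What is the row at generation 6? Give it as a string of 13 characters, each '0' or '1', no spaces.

Gen 0: 0111000101011
Gen 1 (rule 158): 1110101101010
Gen 2 (rule 135): 0100100001010
Gen 3 (rule 57): 0010011100101
Gen 4 (rule 158): 0111111011101
Gen 5 (rule 135): 1011110001001
Gen 6 (rule 57): 0110001100100

Answer: 0110001100100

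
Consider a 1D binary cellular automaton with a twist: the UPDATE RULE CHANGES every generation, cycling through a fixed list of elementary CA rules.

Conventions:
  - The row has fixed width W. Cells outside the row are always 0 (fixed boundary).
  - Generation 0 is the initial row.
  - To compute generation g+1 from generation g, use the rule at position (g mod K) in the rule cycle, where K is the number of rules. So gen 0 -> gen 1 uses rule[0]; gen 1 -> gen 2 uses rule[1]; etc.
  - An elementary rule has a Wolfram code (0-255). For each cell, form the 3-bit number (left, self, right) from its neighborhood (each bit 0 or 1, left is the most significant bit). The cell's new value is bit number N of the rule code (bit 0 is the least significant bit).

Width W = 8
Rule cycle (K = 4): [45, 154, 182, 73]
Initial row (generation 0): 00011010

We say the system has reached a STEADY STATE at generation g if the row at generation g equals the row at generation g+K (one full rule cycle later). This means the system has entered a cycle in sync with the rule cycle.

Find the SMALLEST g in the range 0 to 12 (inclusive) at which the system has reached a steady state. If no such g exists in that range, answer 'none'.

Gen 0: 00011010
Gen 1 (rule 45): 11010110
Gen 2 (rule 154): 10000101
Gen 3 (rule 182): 11001111
Gen 4 (rule 73): 11001001
Gen 5 (rule 45): 10001001
Gen 6 (rule 154): 01010110
Gen 7 (rule 182): 11111001
Gen 8 (rule 73): 10001000
Gen 9 (rule 45): 10101011
Gen 10 (rule 154): 00000010
Gen 11 (rule 182): 00000111
Gen 12 (rule 73): 11110101
Gen 13 (rule 45): 10001111
Gen 14 (rule 154): 01011110
Gen 15 (rule 182): 11101101
Gen 16 (rule 73): 10101100

Answer: none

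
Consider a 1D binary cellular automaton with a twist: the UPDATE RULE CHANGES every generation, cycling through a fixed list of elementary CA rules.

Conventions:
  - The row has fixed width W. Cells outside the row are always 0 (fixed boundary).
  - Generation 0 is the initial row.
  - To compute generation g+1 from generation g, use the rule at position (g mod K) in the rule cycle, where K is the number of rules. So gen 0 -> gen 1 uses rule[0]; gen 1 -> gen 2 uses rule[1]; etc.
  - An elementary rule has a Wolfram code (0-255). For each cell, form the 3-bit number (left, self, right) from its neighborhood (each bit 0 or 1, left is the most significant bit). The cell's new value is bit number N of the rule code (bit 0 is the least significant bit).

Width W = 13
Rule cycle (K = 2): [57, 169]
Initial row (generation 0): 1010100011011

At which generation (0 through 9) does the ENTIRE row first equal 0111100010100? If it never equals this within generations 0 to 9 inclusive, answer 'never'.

Answer: never

Derivation:
Gen 0: 1010100011011
Gen 1 (rule 57): 0101011010110
Gen 2 (rule 169): 0010110101100
Gen 3 (rule 57): 1001101011011
Gen 4 (rule 169): 0001010110110
Gen 5 (rule 57): 1100101101101
Gen 6 (rule 169): 1000011011010
Gen 7 (rule 57): 0111010110101
Gen 8 (rule 169): 0110101101010
Gen 9 (rule 57): 0101011010101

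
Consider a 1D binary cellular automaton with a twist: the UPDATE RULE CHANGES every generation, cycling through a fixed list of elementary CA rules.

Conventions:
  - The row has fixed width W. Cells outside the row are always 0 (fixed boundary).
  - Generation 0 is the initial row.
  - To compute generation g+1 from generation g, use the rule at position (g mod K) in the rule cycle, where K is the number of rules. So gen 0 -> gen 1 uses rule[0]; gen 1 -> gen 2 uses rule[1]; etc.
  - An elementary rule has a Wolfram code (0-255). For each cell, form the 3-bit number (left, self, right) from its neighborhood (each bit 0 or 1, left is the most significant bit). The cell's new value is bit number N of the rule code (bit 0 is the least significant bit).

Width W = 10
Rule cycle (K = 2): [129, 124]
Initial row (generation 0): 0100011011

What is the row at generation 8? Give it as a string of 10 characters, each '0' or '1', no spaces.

Gen 0: 0100011011
Gen 1 (rule 129): 0001000000
Gen 2 (rule 124): 0001100000
Gen 3 (rule 129): 1100001111
Gen 4 (rule 124): 1110001001
Gen 5 (rule 129): 0100100000
Gen 6 (rule 124): 0110110000
Gen 7 (rule 129): 0000000111
Gen 8 (rule 124): 0000000101

Answer: 0000000101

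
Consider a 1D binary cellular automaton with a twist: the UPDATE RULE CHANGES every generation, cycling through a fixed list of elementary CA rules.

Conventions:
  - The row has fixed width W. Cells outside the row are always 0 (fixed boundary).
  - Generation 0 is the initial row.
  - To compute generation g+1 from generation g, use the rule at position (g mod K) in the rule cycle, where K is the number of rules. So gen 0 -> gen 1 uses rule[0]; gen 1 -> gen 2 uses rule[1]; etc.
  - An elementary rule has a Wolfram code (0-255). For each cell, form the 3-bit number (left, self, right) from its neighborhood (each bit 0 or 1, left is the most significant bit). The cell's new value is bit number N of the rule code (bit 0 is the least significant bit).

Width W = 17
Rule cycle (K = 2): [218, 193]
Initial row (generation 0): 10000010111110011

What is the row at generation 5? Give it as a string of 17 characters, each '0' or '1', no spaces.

Answer: 01000101111111111

Derivation:
Gen 0: 10000010111110011
Gen 1 (rule 218): 01000100111111111
Gen 2 (rule 193): 00010000011111111
Gen 3 (rule 218): 00101000111111111
Gen 4 (rule 193): 10000010011111111
Gen 5 (rule 218): 01000101111111111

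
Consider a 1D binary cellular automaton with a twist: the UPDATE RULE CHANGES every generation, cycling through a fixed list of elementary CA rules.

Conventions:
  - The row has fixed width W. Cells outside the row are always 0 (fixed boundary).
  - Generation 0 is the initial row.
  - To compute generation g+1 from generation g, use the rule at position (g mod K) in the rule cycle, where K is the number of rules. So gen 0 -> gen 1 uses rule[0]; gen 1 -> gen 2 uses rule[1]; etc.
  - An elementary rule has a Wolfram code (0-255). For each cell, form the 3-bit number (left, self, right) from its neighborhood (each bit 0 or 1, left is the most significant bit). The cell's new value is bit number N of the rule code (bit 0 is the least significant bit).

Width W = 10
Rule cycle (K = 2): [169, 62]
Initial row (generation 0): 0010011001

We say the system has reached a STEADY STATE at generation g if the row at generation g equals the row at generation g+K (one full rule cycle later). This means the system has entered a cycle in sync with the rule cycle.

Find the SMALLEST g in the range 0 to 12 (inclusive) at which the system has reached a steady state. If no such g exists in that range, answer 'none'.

Answer: none

Derivation:
Gen 0: 0010011001
Gen 1 (rule 169): 1000010000
Gen 2 (rule 62): 1100111000
Gen 3 (rule 169): 1000110011
Gen 4 (rule 62): 1101101110
Gen 5 (rule 169): 1011011100
Gen 6 (rule 62): 1110110010
Gen 7 (rule 169): 1101100000
Gen 8 (rule 62): 1011010000
Gen 9 (rule 169): 0110100111
Gen 10 (rule 62): 1101111100
Gen 11 (rule 169): 1011111001
Gen 12 (rule 62): 1110000111
Gen 13 (rule 169): 1100110110
Gen 14 (rule 62): 1011101101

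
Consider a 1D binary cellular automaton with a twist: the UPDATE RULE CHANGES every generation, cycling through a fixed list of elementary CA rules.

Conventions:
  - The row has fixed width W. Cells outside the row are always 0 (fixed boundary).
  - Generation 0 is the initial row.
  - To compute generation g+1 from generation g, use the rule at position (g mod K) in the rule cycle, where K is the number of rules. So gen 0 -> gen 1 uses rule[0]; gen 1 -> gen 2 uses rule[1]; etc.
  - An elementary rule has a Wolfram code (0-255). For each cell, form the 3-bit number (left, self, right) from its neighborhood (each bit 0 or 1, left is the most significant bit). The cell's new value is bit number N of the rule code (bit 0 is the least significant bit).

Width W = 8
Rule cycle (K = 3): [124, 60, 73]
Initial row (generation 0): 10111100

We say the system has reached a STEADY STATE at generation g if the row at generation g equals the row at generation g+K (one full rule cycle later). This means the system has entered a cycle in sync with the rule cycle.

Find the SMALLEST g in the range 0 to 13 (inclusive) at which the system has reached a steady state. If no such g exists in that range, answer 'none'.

Answer: none

Derivation:
Gen 0: 10111100
Gen 1 (rule 124): 11100110
Gen 2 (rule 60): 10010101
Gen 3 (rule 73): 00000000
Gen 4 (rule 124): 00000000
Gen 5 (rule 60): 00000000
Gen 6 (rule 73): 11111111
Gen 7 (rule 124): 10000001
Gen 8 (rule 60): 11000001
Gen 9 (rule 73): 11011100
Gen 10 (rule 124): 11110110
Gen 11 (rule 60): 10001101
Gen 12 (rule 73): 00101100
Gen 13 (rule 124): 00111110
Gen 14 (rule 60): 00100001
Gen 15 (rule 73): 10001100
Gen 16 (rule 124): 11001110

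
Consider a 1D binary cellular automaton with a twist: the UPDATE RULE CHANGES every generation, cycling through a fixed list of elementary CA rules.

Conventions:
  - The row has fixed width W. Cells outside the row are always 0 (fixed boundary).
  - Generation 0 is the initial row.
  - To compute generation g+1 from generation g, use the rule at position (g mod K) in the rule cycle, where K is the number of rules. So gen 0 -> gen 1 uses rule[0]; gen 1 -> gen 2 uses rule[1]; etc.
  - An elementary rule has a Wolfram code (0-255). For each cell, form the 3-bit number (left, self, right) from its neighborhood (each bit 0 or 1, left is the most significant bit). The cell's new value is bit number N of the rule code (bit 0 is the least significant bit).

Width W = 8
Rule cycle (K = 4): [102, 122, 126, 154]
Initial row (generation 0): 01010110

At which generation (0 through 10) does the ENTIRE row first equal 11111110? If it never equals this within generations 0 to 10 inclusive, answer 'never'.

Gen 0: 01010110
Gen 1 (rule 102): 11111010
Gen 2 (rule 122): 10001101
Gen 3 (rule 126): 11011111
Gen 4 (rule 154): 10011110
Gen 5 (rule 102): 10100010
Gen 6 (rule 122): 01010101
Gen 7 (rule 126): 11111111
Gen 8 (rule 154): 11111110
Gen 9 (rule 102): 00000010
Gen 10 (rule 122): 00000101

Answer: 8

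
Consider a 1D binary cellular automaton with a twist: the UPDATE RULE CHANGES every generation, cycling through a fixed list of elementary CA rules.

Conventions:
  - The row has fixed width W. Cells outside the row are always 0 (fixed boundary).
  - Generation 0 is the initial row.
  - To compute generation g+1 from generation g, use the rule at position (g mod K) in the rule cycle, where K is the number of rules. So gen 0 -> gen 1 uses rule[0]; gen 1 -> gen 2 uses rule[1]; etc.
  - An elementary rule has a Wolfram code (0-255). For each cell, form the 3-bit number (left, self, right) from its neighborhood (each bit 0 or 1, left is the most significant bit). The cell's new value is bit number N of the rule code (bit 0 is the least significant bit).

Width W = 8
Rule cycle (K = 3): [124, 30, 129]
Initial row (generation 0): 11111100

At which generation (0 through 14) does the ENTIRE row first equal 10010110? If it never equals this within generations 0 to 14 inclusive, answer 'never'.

Answer: never

Derivation:
Gen 0: 11111100
Gen 1 (rule 124): 10000110
Gen 2 (rule 30): 11001101
Gen 3 (rule 129): 00000000
Gen 4 (rule 124): 00000000
Gen 5 (rule 30): 00000000
Gen 6 (rule 129): 11111111
Gen 7 (rule 124): 10000001
Gen 8 (rule 30): 11000011
Gen 9 (rule 129): 00011000
Gen 10 (rule 124): 00011100
Gen 11 (rule 30): 00110010
Gen 12 (rule 129): 10000000
Gen 13 (rule 124): 11000000
Gen 14 (rule 30): 10100000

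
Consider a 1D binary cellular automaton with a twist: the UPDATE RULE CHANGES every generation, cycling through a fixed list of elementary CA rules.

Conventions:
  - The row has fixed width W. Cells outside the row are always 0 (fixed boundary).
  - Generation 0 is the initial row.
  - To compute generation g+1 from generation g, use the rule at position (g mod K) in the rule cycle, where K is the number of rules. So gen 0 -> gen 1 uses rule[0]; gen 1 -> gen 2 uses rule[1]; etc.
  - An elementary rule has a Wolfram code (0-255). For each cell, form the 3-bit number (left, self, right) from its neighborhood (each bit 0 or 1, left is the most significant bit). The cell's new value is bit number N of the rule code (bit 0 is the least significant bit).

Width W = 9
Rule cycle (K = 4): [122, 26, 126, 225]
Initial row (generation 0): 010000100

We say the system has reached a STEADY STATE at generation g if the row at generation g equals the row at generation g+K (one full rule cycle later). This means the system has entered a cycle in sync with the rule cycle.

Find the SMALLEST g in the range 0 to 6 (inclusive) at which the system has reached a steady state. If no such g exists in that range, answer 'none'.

Gen 0: 010000100
Gen 1 (rule 122): 101001010
Gen 2 (rule 26): 000110001
Gen 3 (rule 126): 001111011
Gen 4 (rule 225): 100111101
Gen 5 (rule 122): 011100110
Gen 6 (rule 26): 110011101
Gen 7 (rule 126): 111110111
Gen 8 (rule 225): 011111011
Gen 9 (rule 122): 110001111
Gen 10 (rule 26): 101011000

Answer: none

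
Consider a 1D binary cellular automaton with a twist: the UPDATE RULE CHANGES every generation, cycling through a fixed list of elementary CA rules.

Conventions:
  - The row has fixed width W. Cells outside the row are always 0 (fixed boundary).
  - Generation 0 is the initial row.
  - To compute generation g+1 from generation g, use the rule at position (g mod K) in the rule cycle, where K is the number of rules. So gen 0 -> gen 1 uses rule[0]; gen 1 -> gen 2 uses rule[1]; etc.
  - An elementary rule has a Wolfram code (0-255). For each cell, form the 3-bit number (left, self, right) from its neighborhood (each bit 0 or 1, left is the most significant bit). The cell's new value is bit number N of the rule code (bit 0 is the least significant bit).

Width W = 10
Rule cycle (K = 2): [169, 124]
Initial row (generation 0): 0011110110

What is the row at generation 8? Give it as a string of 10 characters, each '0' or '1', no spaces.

Gen 0: 0011110110
Gen 1 (rule 169): 1011101100
Gen 2 (rule 124): 1110111110
Gen 3 (rule 169): 1101111100
Gen 4 (rule 124): 1111000110
Gen 5 (rule 169): 1110010100
Gen 6 (rule 124): 1011011110
Gen 7 (rule 169): 0110111100
Gen 8 (rule 124): 0111100110

Answer: 0111100110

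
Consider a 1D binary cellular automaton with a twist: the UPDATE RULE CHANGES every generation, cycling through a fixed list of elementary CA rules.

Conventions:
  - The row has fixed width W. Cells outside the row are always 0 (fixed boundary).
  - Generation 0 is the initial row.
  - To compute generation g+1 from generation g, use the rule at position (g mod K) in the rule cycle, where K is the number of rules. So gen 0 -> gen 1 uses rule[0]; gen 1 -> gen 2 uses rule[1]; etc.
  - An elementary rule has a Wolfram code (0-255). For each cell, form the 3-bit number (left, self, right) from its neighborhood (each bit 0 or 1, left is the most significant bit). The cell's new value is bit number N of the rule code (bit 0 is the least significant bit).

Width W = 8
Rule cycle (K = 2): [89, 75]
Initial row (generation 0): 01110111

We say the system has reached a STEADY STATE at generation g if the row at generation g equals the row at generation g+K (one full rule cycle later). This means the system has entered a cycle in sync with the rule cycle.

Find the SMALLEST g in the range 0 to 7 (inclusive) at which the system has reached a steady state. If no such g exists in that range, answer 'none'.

Answer: none

Derivation:
Gen 0: 01110111
Gen 1 (rule 89): 01010101
Gen 2 (rule 75): 10000000
Gen 3 (rule 89): 01111111
Gen 4 (rule 75): 11000001
Gen 5 (rule 89): 11111100
Gen 6 (rule 75): 10000101
Gen 7 (rule 89): 01110000
Gen 8 (rule 75): 11010111
Gen 9 (rule 89): 11000101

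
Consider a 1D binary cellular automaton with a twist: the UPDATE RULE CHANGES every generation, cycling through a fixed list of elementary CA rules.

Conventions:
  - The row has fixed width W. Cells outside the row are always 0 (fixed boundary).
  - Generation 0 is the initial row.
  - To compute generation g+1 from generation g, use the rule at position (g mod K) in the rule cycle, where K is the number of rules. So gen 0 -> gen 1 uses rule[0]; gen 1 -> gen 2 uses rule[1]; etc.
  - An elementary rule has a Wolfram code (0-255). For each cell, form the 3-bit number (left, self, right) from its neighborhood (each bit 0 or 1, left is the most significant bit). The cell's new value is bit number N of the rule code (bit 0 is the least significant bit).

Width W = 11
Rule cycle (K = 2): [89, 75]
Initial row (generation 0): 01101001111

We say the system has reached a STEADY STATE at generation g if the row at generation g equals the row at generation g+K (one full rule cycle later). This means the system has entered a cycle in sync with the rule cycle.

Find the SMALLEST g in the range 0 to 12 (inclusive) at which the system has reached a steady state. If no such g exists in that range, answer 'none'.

Gen 0: 01101001111
Gen 1 (rule 89): 01100101001
Gen 2 (rule 75): 11101000010
Gen 3 (rule 89): 10100111001
Gen 4 (rule 75): 00001101010
Gen 5 (rule 89): 11101100001
Gen 6 (rule 75): 10101101110
Gen 7 (rule 89): 00001101011
Gen 8 (rule 75): 11111100011
Gen 9 (rule 89): 10000111011
Gen 10 (rule 75): 00111101011
Gen 11 (rule 89): 10100100011
Gen 12 (rule 75): 00001001111
Gen 13 (rule 89): 11100101001
Gen 14 (rule 75): 10101000010

Answer: none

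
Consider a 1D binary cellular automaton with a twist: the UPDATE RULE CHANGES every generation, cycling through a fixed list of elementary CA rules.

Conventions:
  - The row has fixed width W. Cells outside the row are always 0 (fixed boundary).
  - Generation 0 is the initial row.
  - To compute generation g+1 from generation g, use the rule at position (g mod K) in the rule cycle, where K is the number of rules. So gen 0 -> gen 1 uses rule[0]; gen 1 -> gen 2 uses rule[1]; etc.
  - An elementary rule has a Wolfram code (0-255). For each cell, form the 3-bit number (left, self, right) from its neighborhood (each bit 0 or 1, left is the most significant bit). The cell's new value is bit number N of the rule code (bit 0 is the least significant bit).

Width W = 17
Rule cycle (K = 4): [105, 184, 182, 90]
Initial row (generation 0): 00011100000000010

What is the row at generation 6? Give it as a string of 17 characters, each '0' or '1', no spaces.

Gen 0: 00011100000000010
Gen 1 (rule 105): 11010101111111000
Gen 2 (rule 184): 10101011111110100
Gen 3 (rule 182): 11111101111101110
Gen 4 (rule 90): 10000101000101011
Gen 5 (rule 105): 00110010010010111
Gen 6 (rule 184): 00101001001001110

Answer: 00101001001001110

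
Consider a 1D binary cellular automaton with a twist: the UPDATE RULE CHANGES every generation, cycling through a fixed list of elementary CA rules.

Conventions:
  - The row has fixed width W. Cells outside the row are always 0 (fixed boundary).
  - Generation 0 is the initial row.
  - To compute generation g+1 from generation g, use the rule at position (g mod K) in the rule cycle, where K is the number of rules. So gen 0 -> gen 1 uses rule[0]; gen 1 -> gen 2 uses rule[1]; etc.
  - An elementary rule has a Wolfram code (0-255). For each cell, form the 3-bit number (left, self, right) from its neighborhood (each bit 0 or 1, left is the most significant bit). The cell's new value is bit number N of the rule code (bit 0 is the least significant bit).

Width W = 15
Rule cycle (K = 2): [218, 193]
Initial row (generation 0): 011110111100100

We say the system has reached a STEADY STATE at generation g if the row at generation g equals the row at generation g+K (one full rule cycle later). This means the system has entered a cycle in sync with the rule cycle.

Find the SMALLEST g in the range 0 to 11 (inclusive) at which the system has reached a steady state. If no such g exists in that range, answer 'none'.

Gen 0: 011110111100100
Gen 1 (rule 218): 111110111111010
Gen 2 (rule 193): 011110011111000
Gen 3 (rule 218): 111111111111100
Gen 4 (rule 193): 011111111111101
Gen 5 (rule 218): 111111111111100
Gen 6 (rule 193): 011111111111101
Gen 7 (rule 218): 111111111111100
Gen 8 (rule 193): 011111111111101
Gen 9 (rule 218): 111111111111100
Gen 10 (rule 193): 011111111111101
Gen 11 (rule 218): 111111111111100
Gen 12 (rule 193): 011111111111101
Gen 13 (rule 218): 111111111111100

Answer: 3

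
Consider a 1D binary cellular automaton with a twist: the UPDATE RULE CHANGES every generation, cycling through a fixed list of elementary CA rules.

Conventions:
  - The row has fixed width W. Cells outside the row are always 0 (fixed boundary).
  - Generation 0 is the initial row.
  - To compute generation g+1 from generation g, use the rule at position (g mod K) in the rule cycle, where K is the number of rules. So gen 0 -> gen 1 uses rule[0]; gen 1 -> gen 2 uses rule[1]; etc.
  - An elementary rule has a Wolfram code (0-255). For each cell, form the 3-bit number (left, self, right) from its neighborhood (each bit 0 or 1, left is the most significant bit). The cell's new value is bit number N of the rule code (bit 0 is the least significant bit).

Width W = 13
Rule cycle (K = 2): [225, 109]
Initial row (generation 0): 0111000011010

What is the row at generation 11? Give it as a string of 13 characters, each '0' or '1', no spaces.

Answer: 0100111001011

Derivation:
Gen 0: 0111000011010
Gen 1 (rule 225): 0011011001100
Gen 2 (rule 109): 1011111001101
Gen 3 (rule 225): 0101111000110
Gen 4 (rule 109): 0111001010110
Gen 5 (rule 225): 0011000101010
Gen 6 (rule 109): 1011010111110
Gen 7 (rule 225): 0101101011110
Gen 8 (rule 109): 0111111110010
Gen 9 (rule 225): 0011111110000
Gen 10 (rule 109): 1010000010111
Gen 11 (rule 225): 0100111001011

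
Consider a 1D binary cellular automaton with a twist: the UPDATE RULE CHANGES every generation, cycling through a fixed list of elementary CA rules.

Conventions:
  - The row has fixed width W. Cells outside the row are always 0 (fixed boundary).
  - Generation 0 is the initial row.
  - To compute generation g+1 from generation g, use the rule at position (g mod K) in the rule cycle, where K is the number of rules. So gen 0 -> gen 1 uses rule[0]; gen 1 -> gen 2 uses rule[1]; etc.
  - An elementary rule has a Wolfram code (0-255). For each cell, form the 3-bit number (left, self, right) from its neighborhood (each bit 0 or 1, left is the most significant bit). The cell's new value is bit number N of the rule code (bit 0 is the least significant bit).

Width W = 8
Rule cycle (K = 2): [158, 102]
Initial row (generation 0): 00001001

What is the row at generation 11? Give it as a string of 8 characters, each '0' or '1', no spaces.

Gen 0: 00001001
Gen 1 (rule 158): 00011111
Gen 2 (rule 102): 00100001
Gen 3 (rule 158): 01110011
Gen 4 (rule 102): 10010101
Gen 5 (rule 158): 11110101
Gen 6 (rule 102): 00011111
Gen 7 (rule 158): 00111110
Gen 8 (rule 102): 01000010
Gen 9 (rule 158): 11100111
Gen 10 (rule 102): 00101001
Gen 11 (rule 158): 01101111

Answer: 01101111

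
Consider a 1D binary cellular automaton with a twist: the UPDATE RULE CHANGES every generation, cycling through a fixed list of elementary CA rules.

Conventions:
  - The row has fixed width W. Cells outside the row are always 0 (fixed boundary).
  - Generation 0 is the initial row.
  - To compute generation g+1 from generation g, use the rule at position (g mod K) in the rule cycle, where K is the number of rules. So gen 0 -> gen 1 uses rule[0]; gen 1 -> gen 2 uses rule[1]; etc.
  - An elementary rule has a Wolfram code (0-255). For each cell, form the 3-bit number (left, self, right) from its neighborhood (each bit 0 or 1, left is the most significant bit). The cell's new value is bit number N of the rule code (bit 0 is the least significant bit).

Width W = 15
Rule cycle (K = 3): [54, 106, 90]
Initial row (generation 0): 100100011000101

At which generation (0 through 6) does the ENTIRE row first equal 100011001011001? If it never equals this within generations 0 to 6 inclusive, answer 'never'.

Answer: 2

Derivation:
Gen 0: 100100011000101
Gen 1 (rule 54): 111110100101111
Gen 2 (rule 106): 100011001011001
Gen 3 (rule 90): 010111110011110
Gen 4 (rule 54): 111000001100001
Gen 5 (rule 106): 101000011100010
Gen 6 (rule 90): 000100110110101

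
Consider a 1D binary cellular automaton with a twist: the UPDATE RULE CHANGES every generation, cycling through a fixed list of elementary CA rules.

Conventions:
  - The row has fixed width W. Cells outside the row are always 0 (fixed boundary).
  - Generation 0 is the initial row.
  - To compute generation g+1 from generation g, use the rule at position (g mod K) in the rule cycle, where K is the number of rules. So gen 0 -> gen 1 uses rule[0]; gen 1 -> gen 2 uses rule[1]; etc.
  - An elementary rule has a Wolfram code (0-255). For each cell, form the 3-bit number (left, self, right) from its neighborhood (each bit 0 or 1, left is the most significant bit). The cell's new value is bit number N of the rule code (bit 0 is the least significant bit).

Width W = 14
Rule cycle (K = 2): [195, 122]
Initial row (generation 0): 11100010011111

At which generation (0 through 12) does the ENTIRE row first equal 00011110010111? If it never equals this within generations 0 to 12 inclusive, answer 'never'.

Gen 0: 11100010011111
Gen 1 (rule 195): 01101100101111
Gen 2 (rule 122): 11111111011001
Gen 3 (rule 195): 01111111001010
Gen 4 (rule 122): 11000001110101
Gen 5 (rule 195): 01011110110000
Gen 6 (rule 122): 10110011111000
Gen 7 (rule 195): 00010101111011
Gen 8 (rule 122): 00101011001111
Gen 9 (rule 195): 11000001010111
Gen 10 (rule 122): 11100010101101
Gen 11 (rule 195): 01101100000100
Gen 12 (rule 122): 11111110001010

Answer: never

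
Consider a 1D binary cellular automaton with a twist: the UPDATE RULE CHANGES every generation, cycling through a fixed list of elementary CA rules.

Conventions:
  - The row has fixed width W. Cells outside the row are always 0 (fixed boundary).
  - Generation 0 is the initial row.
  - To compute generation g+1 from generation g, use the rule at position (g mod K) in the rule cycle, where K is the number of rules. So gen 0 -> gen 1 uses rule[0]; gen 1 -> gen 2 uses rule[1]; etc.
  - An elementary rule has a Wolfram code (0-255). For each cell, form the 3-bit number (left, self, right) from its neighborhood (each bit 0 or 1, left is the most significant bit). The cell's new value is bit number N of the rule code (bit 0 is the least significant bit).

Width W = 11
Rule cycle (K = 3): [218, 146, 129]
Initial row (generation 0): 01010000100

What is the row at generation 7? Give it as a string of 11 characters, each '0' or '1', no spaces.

Gen 0: 01010000100
Gen 1 (rule 218): 10001001010
Gen 2 (rule 146): 01010110001
Gen 3 (rule 129): 00000000100
Gen 4 (rule 218): 00000001010
Gen 5 (rule 146): 00000010001
Gen 6 (rule 129): 11111000100
Gen 7 (rule 218): 11111101010

Answer: 11111101010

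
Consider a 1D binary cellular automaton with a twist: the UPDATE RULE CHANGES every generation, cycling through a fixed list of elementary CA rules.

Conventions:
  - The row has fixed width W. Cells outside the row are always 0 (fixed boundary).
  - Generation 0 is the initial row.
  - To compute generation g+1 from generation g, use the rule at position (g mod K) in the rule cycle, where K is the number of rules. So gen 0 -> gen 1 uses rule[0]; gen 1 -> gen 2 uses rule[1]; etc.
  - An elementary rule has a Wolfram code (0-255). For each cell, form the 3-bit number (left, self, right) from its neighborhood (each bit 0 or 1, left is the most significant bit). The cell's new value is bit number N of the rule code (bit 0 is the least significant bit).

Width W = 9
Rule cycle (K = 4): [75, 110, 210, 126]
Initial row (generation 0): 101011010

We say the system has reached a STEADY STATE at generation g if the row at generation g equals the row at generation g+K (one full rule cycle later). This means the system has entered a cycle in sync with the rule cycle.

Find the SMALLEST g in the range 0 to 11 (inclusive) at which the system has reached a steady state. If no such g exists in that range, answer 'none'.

Gen 0: 101011010
Gen 1 (rule 75): 000011000
Gen 2 (rule 110): 000111000
Gen 3 (rule 210): 001011100
Gen 4 (rule 126): 011110110
Gen 5 (rule 75): 110010110
Gen 6 (rule 110): 110111110
Gen 7 (rule 210): 010011111
Gen 8 (rule 126): 111110001
Gen 9 (rule 75): 100010110
Gen 10 (rule 110): 100111110
Gen 11 (rule 210): 011011111
Gen 12 (rule 126): 111110001
Gen 13 (rule 75): 100010110
Gen 14 (rule 110): 100111110
Gen 15 (rule 210): 011011111

Answer: 8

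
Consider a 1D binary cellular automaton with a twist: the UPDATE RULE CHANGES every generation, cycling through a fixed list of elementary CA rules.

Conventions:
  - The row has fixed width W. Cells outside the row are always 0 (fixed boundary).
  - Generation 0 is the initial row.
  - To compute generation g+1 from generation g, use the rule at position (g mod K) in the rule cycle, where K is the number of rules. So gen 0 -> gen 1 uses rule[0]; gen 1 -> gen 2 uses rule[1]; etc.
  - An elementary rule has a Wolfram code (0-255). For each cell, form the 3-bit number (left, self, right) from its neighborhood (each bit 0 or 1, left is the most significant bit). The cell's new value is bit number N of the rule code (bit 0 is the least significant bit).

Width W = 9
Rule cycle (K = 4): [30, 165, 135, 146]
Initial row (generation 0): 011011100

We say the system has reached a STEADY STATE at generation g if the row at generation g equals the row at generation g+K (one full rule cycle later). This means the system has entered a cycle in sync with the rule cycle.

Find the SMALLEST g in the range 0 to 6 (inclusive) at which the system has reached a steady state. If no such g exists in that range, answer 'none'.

Answer: none

Derivation:
Gen 0: 011011100
Gen 1 (rule 30): 110010010
Gen 2 (rule 165): 000010010
Gen 3 (rule 135): 111110110
Gen 4 (rule 146): 011100001
Gen 5 (rule 30): 110010011
Gen 6 (rule 165): 000010000
Gen 7 (rule 135): 111110111
Gen 8 (rule 146): 011100010
Gen 9 (rule 30): 110010111
Gen 10 (rule 165): 000011010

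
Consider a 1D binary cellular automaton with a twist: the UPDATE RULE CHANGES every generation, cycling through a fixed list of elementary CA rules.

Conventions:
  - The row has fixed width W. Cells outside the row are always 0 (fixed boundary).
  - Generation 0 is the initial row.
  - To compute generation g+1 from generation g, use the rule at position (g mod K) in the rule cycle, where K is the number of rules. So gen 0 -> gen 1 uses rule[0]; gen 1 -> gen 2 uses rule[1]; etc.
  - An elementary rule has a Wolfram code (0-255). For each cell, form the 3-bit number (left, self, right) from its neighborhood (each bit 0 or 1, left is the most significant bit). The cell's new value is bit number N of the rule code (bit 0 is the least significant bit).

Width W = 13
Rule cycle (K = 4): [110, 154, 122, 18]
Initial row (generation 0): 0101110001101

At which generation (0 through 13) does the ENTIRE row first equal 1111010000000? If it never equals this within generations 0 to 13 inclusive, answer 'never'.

Gen 0: 0101110001101
Gen 1 (rule 110): 1111010011111
Gen 2 (rule 154): 1110001111110
Gen 3 (rule 122): 1011011000011
Gen 4 (rule 18): 0000000100100
Gen 5 (rule 110): 0000001101100
Gen 6 (rule 154): 0000011001010
Gen 7 (rule 122): 0000111110101
Gen 8 (rule 18): 0001000000000
Gen 9 (rule 110): 0011000000000
Gen 10 (rule 154): 0110100000000
Gen 11 (rule 122): 1111010000000
Gen 12 (rule 18): 0000001000000
Gen 13 (rule 110): 0000011000000

Answer: 11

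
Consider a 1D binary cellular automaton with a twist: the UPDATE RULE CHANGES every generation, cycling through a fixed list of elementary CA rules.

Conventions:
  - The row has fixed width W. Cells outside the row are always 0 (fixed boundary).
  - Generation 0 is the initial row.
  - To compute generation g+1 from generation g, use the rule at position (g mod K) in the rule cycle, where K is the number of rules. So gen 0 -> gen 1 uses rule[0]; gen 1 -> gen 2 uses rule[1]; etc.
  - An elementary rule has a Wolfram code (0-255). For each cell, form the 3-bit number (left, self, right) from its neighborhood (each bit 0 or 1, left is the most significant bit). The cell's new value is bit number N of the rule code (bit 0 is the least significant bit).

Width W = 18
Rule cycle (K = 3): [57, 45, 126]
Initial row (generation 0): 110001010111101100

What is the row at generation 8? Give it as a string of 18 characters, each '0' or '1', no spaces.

Gen 0: 110001010111101100
Gen 1 (rule 57): 101100101100011011
Gen 2 (rule 45): 111000111001010110
Gen 3 (rule 126): 101101101111111111
Gen 4 (rule 57): 011011011000000000
Gen 5 (rule 45): 010110110011111111
Gen 6 (rule 126): 111111111110000001
Gen 7 (rule 57): 100000000001111100
Gen 8 (rule 45): 101111111101000001

Answer: 101111111101000001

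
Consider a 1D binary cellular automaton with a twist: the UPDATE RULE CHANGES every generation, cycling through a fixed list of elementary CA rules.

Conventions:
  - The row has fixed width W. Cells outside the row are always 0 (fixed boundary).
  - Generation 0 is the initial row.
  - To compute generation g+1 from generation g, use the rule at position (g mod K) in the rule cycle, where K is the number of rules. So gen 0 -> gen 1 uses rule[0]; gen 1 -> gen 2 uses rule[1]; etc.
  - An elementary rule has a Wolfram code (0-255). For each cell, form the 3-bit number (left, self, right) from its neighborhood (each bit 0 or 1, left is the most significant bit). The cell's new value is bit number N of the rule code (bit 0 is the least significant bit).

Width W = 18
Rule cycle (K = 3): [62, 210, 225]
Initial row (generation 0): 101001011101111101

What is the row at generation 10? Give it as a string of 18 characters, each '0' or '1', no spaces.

Answer: 011000001111000100

Derivation:
Gen 0: 101001011101111101
Gen 1 (rule 62): 111111110011000011
Gen 2 (rule 210): 011111111101100101
Gen 3 (rule 225): 001111111110100010
Gen 4 (rule 62): 011000000001110111
Gen 5 (rule 210): 101100000010110011
Gen 6 (rule 225): 010101111001010001
Gen 7 (rule 62): 111111000111111011
Gen 8 (rule 210): 011111101011111001
Gen 9 (rule 225): 001111110101111000
Gen 10 (rule 62): 011000001111000100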